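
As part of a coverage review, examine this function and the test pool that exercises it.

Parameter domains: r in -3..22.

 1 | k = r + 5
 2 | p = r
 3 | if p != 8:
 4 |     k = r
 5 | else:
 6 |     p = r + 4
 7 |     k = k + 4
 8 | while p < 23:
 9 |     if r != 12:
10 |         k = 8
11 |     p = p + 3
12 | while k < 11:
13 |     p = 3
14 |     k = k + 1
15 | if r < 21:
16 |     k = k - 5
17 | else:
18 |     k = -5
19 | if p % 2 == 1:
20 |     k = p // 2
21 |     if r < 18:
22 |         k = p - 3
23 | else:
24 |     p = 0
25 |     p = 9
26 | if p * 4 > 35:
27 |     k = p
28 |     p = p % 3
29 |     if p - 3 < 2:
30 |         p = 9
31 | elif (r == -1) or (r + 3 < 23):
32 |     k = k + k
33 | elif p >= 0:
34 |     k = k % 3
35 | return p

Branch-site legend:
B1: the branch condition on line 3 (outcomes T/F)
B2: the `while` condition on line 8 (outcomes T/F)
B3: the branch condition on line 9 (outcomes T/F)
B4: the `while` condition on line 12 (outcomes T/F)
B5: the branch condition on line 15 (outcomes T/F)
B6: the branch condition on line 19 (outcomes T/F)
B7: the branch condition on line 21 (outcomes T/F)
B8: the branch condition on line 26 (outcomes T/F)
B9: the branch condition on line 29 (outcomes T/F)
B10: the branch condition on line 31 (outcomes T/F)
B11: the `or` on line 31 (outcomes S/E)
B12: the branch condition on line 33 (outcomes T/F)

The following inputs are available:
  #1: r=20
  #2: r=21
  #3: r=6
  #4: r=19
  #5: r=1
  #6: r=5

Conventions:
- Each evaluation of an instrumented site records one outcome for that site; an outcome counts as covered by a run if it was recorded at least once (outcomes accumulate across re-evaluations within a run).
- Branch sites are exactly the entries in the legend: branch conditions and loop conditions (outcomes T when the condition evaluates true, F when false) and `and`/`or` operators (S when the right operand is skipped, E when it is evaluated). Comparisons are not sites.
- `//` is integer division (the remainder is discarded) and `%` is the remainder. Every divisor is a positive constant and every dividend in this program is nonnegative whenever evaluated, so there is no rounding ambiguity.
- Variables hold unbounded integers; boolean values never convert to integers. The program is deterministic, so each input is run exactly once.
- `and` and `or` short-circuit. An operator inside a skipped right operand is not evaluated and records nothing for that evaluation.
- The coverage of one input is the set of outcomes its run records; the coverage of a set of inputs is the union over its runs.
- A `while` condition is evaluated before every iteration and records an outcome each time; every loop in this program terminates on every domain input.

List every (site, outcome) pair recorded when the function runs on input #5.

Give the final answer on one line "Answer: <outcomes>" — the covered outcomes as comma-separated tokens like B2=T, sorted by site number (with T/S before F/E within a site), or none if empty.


Event log for input #5 (r=1):
  B1->T, B2->T, B3->T, B2->T, B3->T, B2->T, B3->T, B2->T, B3->T, B2->T
  B3->T, B2->T, B3->T, B2->T, B3->T, B2->T, B3->T, B2->F, B4->T, B4->T
  B4->T, B4->F, B5->T, B6->T, B7->T, B8->F, B11->E, B10->T
as a set, this run covers: B1=T, B2=T, B2=F, B3=T, B4=T, B4=F, B5=T, B6=T, B7=T, B8=F, B10=T, B11=E
Answer: B1=T, B2=T, B2=F, B3=T, B4=T, B4=F, B5=T, B6=T, B7=T, B8=F, B10=T, B11=E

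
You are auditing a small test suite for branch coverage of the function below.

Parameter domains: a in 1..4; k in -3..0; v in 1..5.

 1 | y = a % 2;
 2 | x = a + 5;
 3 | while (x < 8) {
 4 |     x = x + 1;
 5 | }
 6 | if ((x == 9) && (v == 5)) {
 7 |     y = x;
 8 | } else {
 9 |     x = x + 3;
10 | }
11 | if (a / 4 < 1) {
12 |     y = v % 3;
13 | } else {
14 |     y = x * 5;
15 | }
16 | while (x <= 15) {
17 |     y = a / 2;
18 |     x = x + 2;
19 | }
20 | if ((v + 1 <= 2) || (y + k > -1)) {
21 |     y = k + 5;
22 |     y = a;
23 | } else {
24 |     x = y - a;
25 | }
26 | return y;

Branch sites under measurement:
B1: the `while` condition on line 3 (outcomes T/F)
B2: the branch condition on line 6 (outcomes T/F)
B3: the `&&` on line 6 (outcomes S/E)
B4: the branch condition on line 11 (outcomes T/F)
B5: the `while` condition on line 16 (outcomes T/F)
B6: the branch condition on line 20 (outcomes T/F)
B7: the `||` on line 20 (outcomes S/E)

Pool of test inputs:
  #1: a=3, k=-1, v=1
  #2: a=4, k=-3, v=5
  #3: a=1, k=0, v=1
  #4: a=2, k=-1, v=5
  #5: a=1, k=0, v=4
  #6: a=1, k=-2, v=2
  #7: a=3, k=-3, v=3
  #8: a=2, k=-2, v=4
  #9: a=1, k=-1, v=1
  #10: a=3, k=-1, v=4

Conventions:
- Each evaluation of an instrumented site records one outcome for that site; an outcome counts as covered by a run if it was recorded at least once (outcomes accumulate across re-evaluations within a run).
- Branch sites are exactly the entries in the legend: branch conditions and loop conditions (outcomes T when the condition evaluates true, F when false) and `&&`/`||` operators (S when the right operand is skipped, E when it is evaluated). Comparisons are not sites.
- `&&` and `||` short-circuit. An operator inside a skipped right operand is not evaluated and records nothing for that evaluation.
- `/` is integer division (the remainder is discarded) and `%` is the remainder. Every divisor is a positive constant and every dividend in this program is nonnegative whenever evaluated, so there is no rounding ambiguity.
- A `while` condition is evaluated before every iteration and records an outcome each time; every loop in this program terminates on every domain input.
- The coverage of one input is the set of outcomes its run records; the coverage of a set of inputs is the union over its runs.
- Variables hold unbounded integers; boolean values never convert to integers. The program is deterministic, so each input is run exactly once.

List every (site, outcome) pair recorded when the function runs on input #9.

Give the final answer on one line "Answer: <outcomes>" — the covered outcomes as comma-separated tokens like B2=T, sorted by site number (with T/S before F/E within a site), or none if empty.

Simulating input #9 (a=1, k=-1, v=1) step by step:
  B1->T, B1->T, B1->F, B3->S, B2->F, B4->T, B5->T, B5->T, B5->T, B5->F
  B7->S, B6->T
distinct outcomes covered: B1=T, B1=F, B2=F, B3=S, B4=T, B5=T, B5=F, B6=T, B7=S

Answer: B1=T, B1=F, B2=F, B3=S, B4=T, B5=T, B5=F, B6=T, B7=S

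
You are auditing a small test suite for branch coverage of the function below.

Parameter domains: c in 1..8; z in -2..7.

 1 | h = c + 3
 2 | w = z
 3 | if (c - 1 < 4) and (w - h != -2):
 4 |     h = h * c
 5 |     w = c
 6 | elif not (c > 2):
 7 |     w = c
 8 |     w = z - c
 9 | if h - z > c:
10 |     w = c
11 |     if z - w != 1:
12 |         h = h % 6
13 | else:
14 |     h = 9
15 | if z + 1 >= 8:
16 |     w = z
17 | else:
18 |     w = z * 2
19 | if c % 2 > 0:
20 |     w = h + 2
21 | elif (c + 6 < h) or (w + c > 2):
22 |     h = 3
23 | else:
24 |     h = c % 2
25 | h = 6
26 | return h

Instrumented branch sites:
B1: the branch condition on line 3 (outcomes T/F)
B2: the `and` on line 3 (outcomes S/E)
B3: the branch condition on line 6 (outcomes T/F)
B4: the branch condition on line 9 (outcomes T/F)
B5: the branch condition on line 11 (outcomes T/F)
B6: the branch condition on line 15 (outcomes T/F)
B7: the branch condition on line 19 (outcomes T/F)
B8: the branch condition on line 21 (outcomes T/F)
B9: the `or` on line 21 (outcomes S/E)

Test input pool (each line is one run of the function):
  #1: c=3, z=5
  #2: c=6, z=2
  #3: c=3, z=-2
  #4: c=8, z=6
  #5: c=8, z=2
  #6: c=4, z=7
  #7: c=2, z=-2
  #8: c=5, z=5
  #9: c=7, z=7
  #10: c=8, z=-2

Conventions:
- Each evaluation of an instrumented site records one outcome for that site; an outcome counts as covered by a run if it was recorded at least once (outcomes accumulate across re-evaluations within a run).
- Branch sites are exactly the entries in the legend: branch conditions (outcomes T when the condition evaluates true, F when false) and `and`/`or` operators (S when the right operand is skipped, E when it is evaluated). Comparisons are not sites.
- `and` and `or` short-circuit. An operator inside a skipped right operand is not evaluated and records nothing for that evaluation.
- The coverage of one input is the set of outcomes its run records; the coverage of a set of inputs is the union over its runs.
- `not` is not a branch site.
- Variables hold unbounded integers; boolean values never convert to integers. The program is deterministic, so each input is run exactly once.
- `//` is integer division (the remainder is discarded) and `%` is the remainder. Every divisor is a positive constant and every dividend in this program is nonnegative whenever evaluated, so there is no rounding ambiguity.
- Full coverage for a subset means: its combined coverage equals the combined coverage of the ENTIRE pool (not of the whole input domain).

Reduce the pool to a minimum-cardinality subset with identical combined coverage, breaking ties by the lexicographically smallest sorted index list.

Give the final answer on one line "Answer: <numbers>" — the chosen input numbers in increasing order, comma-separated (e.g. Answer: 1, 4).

input #1, c=3, z=5: outcomes B1=T, B2=E, B4=T, B5=T, B6=F, B7=T
input #2, c=6, z=2: outcomes B1=F, B2=S, B3=F, B4=T, B5=T, B6=F, B7=F, B8=T, B9=E
input #3, c=3, z=-2: outcomes B1=T, B2=E, B4=T, B5=T, B6=F, B7=T
input #4, c=8, z=6: outcomes B1=F, B2=S, B3=F, B4=F, B6=F, B7=F, B8=T, B9=E
input #5, c=8, z=2: outcomes B1=F, B2=S, B3=F, B4=T, B5=T, B6=F, B7=F, B8=T, B9=E
input #6, c=4, z=7: outcomes B1=T, B2=E, B4=T, B5=T, B6=T, B7=F, B8=T, B9=E
input #7, c=2, z=-2: outcomes B1=T, B2=E, B4=T, B5=T, B6=F, B7=F, B8=F, B9=E
input #8, c=5, z=5: outcomes B1=F, B2=S, B3=F, B4=F, B6=F, B7=T
input #9, c=7, z=7: outcomes B1=F, B2=S, B3=F, B4=F, B6=T, B7=T
input #10, c=8, z=-2: outcomes B1=F, B2=S, B3=F, B4=T, B5=T, B6=F, B7=F, B8=T, B9=E
together the pool reaches 15 outcomes: B1=T, B1=F, B2=S, B2=E, B3=F, B4=T, B4=F, B5=T, B6=T, B6=F, B7=T, B7=F, B8=T, B8=F, B9=E
every size-1 subset falls short of the 15 outcomes (best: 9/15)
every size-2 subset falls short of the 15 outcomes (best: 14/15)
at size 3, {2, 7, 9} reaches all 15 outcomes; every lexicographically earlier size-3 subset fails

Answer: 2, 7, 9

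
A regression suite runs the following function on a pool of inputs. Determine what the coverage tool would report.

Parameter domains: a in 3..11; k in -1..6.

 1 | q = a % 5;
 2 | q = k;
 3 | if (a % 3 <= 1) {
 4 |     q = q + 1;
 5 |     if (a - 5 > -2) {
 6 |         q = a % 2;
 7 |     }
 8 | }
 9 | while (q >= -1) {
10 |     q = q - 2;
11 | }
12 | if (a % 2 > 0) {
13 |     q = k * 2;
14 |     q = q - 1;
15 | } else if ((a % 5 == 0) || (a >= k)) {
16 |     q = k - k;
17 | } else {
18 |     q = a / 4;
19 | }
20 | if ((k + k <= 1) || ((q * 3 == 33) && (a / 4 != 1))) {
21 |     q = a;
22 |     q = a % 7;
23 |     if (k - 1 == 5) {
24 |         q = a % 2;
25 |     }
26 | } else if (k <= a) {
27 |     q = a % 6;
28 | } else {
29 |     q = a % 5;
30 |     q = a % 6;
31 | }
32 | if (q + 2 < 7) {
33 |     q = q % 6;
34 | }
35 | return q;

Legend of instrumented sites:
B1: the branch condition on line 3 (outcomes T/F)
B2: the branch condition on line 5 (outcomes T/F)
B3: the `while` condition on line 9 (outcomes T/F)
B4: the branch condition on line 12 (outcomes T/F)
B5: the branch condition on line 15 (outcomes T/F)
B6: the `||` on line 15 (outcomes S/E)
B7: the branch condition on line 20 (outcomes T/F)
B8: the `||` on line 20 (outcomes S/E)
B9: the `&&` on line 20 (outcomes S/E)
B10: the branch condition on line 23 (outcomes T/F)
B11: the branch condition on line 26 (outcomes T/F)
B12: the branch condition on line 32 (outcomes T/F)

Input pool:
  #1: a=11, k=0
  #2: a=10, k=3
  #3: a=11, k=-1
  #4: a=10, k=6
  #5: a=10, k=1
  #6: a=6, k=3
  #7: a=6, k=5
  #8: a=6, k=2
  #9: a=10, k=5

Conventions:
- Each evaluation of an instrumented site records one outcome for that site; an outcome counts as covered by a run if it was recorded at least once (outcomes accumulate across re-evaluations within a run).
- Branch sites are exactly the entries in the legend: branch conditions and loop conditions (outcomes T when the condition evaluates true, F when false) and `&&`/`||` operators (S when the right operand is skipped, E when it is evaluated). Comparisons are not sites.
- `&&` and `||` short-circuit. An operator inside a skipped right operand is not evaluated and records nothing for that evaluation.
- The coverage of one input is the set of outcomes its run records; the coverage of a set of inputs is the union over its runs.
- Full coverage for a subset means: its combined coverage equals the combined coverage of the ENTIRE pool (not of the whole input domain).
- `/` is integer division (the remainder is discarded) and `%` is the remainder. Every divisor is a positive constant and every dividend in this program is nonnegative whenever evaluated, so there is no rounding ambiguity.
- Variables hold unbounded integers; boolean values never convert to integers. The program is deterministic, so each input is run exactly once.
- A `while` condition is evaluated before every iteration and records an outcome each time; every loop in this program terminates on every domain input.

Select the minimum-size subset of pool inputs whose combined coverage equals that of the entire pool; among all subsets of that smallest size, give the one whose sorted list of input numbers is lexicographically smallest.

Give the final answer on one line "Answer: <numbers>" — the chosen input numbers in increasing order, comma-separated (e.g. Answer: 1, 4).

input #1, a=11, k=0: outcomes B1=F, B3=T, B3=F, B4=T, B7=T, B8=S, B10=F, B12=T
input #2, a=10, k=3: outcomes B1=T, B2=T, B3=T, B3=F, B4=F, B5=T, B6=S, B7=F, B8=E, B9=S, B11=T, B12=T
input #3, a=11, k=-1: outcomes B1=F, B3=T, B3=F, B4=T, B7=T, B8=S, B10=F, B12=T
input #4, a=10, k=6: outcomes B1=T, B2=T, B3=T, B3=F, B4=F, B5=T, B6=S, B7=F, B8=E, B9=S, B11=T, B12=T
input #5, a=10, k=1: outcomes B1=T, B2=T, B3=T, B3=F, B4=F, B5=T, B6=S, B7=F, B8=E, B9=S, B11=T, B12=T
input #6, a=6, k=3: outcomes B1=T, B2=T, B3=T, B3=F, B4=F, B5=T, B6=E, B7=F, B8=E, B9=S, B11=T, B12=T
input #7, a=6, k=5: outcomes B1=T, B2=T, B3=T, B3=F, B4=F, B5=T, B6=E, B7=F, B8=E, B9=S, B11=T, B12=T
input #8, a=6, k=2: outcomes B1=T, B2=T, B3=T, B3=F, B4=F, B5=T, B6=E, B7=F, B8=E, B9=S, B11=T, B12=T
input #9, a=10, k=5: outcomes B1=T, B2=T, B3=T, B3=F, B4=F, B5=T, B6=S, B7=F, B8=E, B9=S, B11=T, B12=T
together the pool reaches 18 outcomes: B1=T, B1=F, B2=T, B3=T, B3=F, B4=T, B4=F, B5=T, B6=S, B6=E, B7=T, B7=F, B8=S, B8=E, B9=S, B10=F, B11=T, B12=T
every size-1 subset falls short of the 18 outcomes (best: 12/18)
every size-2 subset falls short of the 18 outcomes (best: 17/18)
inputs {1, 2, 6} (size 3) cover everything; no size-3 subset with a lexicographically smaller index list covers all 18

Answer: 1, 2, 6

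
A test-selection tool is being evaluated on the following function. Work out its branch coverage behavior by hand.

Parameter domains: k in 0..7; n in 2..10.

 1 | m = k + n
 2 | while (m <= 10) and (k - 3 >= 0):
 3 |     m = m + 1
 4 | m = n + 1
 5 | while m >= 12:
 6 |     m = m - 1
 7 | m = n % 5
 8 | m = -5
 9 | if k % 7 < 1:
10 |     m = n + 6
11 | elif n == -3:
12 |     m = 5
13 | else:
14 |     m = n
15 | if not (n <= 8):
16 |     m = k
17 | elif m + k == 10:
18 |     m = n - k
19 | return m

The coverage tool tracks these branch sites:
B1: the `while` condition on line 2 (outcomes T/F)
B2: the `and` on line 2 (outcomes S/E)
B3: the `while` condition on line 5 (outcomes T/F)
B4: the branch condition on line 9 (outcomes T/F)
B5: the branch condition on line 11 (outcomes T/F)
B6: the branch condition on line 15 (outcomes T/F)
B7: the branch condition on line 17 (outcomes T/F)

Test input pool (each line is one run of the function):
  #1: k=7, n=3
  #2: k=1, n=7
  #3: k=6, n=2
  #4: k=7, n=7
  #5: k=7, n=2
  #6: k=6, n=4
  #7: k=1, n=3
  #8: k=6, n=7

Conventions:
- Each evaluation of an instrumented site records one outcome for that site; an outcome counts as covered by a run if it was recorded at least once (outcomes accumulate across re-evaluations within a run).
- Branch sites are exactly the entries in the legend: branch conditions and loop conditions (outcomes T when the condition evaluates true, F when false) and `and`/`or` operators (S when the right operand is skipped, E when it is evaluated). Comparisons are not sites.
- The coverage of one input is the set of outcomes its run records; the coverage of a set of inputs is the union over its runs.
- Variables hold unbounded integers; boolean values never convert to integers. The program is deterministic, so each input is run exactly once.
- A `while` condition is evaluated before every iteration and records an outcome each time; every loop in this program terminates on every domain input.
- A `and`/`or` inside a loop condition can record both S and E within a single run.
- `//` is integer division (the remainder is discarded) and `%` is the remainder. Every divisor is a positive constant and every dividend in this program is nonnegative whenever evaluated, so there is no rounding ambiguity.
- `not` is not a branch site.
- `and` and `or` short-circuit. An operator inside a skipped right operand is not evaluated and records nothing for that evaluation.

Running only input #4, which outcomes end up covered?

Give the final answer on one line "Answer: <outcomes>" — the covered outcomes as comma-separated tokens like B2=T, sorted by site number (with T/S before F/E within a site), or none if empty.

Simulating input #4 (k=7, n=7) step by step:
  B2->S, B1->F, B3->F, B4->T, B6->F, B7->F
deduplicating events, the covered set is: B1=F, B2=S, B3=F, B4=T, B6=F, B7=F

Answer: B1=F, B2=S, B3=F, B4=T, B6=F, B7=F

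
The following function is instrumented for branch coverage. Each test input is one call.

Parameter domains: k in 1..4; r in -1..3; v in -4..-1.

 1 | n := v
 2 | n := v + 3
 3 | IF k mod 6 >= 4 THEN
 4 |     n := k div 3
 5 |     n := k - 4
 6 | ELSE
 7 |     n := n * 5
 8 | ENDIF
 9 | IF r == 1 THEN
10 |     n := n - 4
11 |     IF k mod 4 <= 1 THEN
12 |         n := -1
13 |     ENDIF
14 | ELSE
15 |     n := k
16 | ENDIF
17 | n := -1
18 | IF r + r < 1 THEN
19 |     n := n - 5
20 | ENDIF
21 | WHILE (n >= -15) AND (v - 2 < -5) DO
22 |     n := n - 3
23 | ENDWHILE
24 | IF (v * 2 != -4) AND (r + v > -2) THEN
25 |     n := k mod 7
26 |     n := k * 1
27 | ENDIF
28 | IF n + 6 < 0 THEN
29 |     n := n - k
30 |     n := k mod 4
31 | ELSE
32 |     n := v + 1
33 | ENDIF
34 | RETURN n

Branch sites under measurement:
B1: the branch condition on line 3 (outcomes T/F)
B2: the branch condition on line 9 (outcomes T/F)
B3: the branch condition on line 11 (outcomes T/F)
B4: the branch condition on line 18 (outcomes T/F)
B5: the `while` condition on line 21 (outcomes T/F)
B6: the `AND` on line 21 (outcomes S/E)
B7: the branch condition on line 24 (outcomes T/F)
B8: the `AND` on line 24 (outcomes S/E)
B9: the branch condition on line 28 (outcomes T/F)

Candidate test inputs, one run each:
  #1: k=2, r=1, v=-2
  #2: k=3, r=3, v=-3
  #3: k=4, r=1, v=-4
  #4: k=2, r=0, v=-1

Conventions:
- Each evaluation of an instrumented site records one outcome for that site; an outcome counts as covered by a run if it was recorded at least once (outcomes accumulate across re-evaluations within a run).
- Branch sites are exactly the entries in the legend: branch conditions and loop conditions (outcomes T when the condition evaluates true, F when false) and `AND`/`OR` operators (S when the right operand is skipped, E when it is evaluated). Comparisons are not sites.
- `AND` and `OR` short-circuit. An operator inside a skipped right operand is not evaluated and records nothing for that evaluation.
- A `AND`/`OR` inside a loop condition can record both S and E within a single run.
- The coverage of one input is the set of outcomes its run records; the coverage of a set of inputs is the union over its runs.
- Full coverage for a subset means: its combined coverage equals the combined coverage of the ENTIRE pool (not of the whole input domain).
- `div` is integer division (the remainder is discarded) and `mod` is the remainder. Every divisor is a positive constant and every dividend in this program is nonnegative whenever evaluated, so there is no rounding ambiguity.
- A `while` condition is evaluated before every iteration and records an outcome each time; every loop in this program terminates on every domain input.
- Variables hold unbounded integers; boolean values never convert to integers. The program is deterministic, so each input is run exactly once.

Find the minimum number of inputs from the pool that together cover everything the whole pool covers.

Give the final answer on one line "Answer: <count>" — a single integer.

input #1 (k=2, r=1, v=-2): events B1->F, B2->T, B3->F, B4->F, B6->E, B5->F, B8->S, B7->F, B9->F; covers B1=F, B2=T, B3=F, B4=F, B5=F, B6=E, B7=F, B8=S, B9=F
input #2 (k=3, r=3, v=-3): events B1->F, B2->F, B4->F, B6->E, B5->F, B8->E, B7->T, B9->F; covers B1=F, B2=F, B4=F, B5=F, B6=E, B7=T, B8=E, B9=F
input #3 (k=4, r=1, v=-4): events B1->T, B2->T, B3->T, B4->F, B6->E, B5->T, B6->E, B5->T, B6->E, B5->T, B6->E, B5->T, B6->E, B5->T, ...; covers B1=T, B2=T, B3=T, B4=F, B5=T, B5=F, B6=S, B6=E, B7=F, B8=E, B9=T
input #4 (k=2, r=0, v=-1): events B1->F, B2->F, B4->T, B6->E, B5->F, B8->E, B7->T, B9->F; covers B1=F, B2=F, B4=T, B5=F, B6=E, B7=T, B8=E, B9=F
the full pool covers 18 outcomes: B1=T, B1=F, B2=T, B2=F, B3=T, B3=F, B4=T, B4=F, B5=T, B5=F, B6=S, B6=E, B7=T, B7=F, B8=S, B8=E, B9=T, B9=F
checked all size-1 subsets: none covers 18 outcomes (max 11/18)
checked all size-2 subsets: none covers 18 outcomes (max 16/18)
size 3: inputs {1, 3, 4} cover all 18 outcomes, and no lexicographically smaller subset of this size does

Answer: 3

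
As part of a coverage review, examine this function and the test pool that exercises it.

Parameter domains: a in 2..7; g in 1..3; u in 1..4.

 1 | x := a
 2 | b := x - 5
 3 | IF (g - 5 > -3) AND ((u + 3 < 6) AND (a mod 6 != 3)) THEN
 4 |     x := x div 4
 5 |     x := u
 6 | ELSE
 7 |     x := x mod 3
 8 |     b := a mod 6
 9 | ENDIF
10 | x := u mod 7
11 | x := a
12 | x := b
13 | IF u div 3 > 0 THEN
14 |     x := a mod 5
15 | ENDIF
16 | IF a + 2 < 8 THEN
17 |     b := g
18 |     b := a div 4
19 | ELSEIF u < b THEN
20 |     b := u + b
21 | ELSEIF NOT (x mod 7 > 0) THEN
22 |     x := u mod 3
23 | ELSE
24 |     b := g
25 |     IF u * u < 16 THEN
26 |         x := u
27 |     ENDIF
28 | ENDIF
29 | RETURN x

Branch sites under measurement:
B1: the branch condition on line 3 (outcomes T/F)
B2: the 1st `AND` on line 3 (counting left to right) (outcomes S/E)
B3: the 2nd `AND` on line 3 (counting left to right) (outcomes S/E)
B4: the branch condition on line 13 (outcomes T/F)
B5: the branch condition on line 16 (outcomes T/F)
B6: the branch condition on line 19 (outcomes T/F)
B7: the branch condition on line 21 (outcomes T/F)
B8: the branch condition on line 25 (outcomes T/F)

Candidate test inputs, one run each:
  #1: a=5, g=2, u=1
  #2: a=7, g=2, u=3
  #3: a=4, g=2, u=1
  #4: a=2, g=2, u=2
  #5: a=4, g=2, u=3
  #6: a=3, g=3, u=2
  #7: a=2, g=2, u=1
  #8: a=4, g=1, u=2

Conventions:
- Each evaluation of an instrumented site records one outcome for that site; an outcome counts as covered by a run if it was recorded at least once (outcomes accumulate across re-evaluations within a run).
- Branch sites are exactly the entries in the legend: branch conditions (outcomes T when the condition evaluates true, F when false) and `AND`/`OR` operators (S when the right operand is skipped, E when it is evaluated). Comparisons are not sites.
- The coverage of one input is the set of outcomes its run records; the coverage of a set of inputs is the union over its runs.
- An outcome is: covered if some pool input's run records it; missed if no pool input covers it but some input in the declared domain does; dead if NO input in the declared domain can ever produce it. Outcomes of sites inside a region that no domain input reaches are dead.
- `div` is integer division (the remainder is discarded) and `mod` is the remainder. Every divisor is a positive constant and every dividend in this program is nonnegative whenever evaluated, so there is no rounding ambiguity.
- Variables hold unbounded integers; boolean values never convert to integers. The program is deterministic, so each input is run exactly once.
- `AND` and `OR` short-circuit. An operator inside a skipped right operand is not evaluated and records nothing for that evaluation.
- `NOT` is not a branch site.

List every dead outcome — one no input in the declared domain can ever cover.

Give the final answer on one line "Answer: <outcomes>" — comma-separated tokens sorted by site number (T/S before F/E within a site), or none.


sweeping the full domain (72 inputs) for each outcome:
  reachable outcomes have witnesses, e.g. B1=T (e.g. a=2, g=3, u=1), B1=F (e.g. a=2, g=1, u=1), B2=S (e.g. a=2, g=1, u=1), B2=E (e.g. a=2, g=3, u=1)
Answer: none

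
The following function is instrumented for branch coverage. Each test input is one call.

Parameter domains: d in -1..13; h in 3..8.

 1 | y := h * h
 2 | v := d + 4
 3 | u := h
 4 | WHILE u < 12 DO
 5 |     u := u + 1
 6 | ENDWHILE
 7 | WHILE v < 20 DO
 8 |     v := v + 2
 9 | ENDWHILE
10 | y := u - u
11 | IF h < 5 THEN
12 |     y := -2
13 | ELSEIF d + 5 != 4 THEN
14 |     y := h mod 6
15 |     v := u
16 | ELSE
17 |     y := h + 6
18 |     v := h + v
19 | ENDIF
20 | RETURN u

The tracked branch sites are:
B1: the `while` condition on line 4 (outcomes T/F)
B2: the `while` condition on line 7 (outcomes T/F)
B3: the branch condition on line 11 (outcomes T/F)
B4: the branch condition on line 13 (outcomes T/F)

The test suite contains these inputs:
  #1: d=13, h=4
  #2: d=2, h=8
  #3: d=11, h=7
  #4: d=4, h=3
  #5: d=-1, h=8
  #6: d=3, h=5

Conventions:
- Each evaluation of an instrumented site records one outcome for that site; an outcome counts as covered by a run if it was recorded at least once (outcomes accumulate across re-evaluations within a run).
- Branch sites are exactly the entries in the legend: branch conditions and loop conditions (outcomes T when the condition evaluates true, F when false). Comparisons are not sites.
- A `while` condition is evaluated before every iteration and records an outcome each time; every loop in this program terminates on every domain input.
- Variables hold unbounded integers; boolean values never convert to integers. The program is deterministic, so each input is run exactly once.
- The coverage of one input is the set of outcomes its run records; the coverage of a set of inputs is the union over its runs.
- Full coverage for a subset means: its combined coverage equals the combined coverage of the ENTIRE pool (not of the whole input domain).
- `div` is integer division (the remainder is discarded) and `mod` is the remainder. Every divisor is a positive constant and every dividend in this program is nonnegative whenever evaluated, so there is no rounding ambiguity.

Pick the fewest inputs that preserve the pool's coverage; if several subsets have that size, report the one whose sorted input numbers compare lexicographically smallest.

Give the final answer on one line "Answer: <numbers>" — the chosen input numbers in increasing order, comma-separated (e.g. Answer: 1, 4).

input #1, d=13, h=4: events B1->T, B1->T, B1->T, B1->T, B1->T, B1->T, B1->T, B1->T, B1->F, B2->T, B2->T, B2->F, B3->T; outcomes B1=T, B1=F, B2=T, B2=F, B3=T
input #2, d=2, h=8: events B1->T, B1->T, B1->T, B1->T, B1->F, B2->T, B2->T, B2->T, B2->T, B2->T, B2->T, B2->T, B2->F, B3->F, ...; outcomes B1=T, B1=F, B2=T, B2=F, B3=F, B4=T
input #3, d=11, h=7: events B1->T, B1->T, B1->T, B1->T, B1->T, B1->F, B2->T, B2->T, B2->T, B2->F, B3->F, B4->T; outcomes B1=T, B1=F, B2=T, B2=F, B3=F, B4=T
input #4, d=4, h=3: events B1->T, B1->T, B1->T, B1->T, B1->T, B1->T, B1->T, B1->T, B1->T, B1->F, B2->T, B2->T, B2->T, B2->T, ...; outcomes B1=T, B1=F, B2=T, B2=F, B3=T
input #5, d=-1, h=8: events B1->T, B1->T, B1->T, B1->T, B1->F, B2->T, B2->T, B2->T, B2->T, B2->T, B2->T, B2->T, B2->T, B2->T, ...; outcomes B1=T, B1=F, B2=T, B2=F, B3=F, B4=F
input #6, d=3, h=5: events B1->T, B1->T, B1->T, B1->T, B1->T, B1->T, B1->T, B1->F, B2->T, B2->T, B2->T, B2->T, B2->T, B2->T, ...; outcomes B1=T, B1=F, B2=T, B2=F, B3=F, B4=T
pool-wide coverage (8 outcomes): B1=T, B1=F, B2=T, B2=F, B3=T, B3=F, B4=T, B4=F
size 1 is not enough: best union over all size-1 subsets is 6/8
size 2 is not enough: best union over all size-2 subsets is 7/8
the canonical winner is {1, 2, 5}: size 3, full 8-outcome coverage, earliest index list among size-3 covers

Answer: 1, 2, 5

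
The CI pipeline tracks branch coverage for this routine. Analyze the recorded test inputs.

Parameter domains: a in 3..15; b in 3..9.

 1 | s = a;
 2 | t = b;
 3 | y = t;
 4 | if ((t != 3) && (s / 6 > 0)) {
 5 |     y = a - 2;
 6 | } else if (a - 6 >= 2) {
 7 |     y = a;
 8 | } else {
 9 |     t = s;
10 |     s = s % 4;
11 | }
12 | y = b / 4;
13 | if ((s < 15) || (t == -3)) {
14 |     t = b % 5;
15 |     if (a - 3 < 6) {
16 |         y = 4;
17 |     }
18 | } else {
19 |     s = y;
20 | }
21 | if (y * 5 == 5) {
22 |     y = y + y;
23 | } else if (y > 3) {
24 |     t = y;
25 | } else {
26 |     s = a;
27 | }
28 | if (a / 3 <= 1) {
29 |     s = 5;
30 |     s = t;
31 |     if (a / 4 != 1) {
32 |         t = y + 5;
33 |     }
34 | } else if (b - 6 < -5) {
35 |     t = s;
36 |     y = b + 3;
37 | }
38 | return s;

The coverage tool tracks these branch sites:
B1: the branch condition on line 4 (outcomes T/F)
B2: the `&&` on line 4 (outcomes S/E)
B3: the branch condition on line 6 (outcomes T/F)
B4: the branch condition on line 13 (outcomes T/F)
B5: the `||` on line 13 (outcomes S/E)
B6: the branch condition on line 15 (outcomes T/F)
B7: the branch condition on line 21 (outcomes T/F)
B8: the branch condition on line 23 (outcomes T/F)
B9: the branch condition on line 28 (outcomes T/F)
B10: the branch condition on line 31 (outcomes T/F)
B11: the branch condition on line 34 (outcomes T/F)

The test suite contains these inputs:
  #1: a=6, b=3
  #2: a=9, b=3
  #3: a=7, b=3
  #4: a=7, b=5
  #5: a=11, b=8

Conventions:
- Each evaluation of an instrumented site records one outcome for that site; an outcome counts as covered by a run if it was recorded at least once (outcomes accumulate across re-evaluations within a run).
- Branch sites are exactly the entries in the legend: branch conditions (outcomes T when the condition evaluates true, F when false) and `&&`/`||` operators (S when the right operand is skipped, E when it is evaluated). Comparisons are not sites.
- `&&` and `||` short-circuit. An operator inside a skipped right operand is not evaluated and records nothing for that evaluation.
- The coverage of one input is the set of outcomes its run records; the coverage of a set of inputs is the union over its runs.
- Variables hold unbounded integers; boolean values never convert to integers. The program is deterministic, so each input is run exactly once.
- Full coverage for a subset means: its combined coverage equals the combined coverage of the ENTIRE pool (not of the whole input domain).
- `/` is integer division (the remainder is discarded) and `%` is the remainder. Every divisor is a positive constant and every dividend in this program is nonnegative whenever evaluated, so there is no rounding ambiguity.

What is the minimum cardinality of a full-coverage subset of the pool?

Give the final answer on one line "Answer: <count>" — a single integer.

input #1, a=6, b=3: outcomes B1=F, B2=S, B3=F, B4=T, B5=S, B6=T, B7=F, B8=T, B9=F, B11=F
input #2, a=9, b=3: outcomes B1=F, B2=S, B3=T, B4=T, B5=S, B6=F, B7=F, B8=F, B9=F, B11=F
input #3, a=7, b=3: outcomes B1=F, B2=S, B3=F, B4=T, B5=S, B6=T, B7=F, B8=T, B9=F, B11=F
input #4, a=7, b=5: outcomes B1=T, B2=E, B4=T, B5=S, B6=T, B7=F, B8=T, B9=F, B11=F
input #5, a=11, b=8: outcomes B1=T, B2=E, B4=T, B5=S, B6=F, B7=F, B8=F, B9=F, B11=F
pool-wide coverage (15 outcomes): B1=T, B1=F, B2=S, B2=E, B3=T, B3=F, B4=T, B5=S, B6=T, B6=F, B7=F, B8=T, B8=F, B9=F, B11=F
no size-1 subset reaches all 15 outcomes (best union: 10/15)
no size-2 subset reaches all 15 outcomes (best union: 14/15)
at size 3, {1, 2, 4} reaches all 15 outcomes; every lexicographically earlier size-3 subset fails

Answer: 3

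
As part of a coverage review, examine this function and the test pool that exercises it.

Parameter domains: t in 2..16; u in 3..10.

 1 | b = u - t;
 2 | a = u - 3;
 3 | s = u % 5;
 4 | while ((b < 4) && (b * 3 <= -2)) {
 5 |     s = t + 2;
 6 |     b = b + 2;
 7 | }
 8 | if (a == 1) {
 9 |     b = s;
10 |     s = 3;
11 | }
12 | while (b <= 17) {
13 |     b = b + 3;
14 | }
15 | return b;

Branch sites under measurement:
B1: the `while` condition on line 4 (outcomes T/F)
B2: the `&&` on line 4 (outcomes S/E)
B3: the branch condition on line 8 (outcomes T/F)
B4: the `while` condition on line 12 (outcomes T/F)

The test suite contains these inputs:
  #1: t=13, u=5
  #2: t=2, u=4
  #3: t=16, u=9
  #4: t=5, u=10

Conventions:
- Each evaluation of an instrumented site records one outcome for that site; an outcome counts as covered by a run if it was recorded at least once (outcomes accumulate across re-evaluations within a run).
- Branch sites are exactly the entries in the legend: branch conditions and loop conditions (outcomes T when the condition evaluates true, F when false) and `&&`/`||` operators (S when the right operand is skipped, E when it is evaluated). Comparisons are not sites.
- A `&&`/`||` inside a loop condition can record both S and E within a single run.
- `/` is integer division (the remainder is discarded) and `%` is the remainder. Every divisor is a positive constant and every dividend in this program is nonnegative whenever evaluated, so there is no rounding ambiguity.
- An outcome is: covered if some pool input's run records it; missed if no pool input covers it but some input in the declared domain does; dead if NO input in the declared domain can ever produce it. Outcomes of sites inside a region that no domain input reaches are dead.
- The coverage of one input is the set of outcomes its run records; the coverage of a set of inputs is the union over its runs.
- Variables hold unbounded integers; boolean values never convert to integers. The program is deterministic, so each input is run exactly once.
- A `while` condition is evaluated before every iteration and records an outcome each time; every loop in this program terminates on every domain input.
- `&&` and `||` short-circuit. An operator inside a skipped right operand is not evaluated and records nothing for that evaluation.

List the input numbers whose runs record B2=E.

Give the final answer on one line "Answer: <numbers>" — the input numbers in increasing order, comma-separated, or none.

input #1 (t=13, u=5): records B2=E
input #2 (t=2, u=4): records B2=E
input #3 (t=16, u=9): records B2=E
input #4 (t=5, u=10): does not record B2=E

Answer: 1, 2, 3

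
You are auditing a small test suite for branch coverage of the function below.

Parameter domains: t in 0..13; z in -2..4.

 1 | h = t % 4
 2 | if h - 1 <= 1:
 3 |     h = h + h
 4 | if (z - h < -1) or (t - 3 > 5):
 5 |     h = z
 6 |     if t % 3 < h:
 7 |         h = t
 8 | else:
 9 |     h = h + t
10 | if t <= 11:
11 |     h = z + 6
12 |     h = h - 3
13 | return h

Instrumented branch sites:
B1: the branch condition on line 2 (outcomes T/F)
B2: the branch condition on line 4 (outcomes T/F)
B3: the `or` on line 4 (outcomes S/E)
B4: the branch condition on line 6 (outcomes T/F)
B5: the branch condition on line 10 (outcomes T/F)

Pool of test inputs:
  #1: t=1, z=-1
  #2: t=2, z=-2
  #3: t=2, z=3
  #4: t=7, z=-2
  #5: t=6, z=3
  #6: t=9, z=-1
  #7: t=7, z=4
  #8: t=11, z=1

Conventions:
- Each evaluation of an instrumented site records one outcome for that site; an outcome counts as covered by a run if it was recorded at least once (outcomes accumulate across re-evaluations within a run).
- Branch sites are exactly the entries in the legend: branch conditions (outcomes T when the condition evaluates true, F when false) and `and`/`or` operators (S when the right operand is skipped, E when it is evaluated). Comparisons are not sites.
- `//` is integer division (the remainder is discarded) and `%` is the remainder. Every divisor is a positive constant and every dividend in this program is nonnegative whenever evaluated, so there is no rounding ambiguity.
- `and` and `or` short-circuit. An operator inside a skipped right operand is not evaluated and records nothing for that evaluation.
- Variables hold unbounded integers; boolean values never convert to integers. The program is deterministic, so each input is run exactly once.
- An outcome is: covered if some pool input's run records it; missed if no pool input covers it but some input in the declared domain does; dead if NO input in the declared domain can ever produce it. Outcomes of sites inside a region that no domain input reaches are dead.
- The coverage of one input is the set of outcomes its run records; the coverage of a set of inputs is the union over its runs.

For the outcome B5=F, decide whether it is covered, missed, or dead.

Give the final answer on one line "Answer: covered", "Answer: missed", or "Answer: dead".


no pool input records B5=F
but domain input (t=12, z=-2) does record it -> reachable, so missed
Answer: missed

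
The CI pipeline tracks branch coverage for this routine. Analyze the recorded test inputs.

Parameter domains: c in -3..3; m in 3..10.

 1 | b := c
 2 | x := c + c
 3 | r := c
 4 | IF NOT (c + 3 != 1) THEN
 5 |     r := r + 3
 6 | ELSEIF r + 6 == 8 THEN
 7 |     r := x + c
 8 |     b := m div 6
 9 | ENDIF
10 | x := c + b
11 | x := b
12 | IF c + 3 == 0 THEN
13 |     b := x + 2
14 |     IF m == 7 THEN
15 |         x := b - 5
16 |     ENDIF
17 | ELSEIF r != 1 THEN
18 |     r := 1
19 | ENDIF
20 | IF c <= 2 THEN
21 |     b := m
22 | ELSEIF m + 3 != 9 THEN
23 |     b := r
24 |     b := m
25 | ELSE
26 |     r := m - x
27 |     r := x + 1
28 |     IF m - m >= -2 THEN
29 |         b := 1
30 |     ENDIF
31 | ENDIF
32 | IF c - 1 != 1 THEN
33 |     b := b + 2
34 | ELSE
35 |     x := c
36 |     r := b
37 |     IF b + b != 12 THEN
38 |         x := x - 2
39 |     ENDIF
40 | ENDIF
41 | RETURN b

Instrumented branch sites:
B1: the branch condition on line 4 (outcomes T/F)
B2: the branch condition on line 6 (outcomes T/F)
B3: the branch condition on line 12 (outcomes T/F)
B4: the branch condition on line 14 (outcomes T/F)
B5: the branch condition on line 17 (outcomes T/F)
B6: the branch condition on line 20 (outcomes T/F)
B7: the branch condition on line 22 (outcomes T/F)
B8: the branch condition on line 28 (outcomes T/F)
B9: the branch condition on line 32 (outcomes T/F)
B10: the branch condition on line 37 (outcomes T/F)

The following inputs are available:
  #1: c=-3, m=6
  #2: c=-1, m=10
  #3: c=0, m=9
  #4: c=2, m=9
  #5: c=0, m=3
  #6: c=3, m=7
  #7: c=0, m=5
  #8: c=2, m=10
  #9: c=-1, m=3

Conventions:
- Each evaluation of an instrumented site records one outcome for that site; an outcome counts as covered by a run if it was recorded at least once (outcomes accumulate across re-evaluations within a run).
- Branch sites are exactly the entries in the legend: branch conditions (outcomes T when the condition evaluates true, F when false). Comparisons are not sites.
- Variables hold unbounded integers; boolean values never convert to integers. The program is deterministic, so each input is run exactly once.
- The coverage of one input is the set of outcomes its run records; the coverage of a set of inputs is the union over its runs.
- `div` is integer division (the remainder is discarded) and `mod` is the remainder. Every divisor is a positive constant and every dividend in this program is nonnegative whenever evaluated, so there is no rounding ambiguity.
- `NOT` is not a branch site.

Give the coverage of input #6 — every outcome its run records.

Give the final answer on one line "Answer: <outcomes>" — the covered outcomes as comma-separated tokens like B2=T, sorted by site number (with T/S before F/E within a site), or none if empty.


Simulating input #6 (c=3, m=7) step by step:
  B1->F, B2->F, B3->F, B5->T, B6->F, B7->T, B9->T
distinct outcomes covered: B1=F, B2=F, B3=F, B5=T, B6=F, B7=T, B9=T
Answer: B1=F, B2=F, B3=F, B5=T, B6=F, B7=T, B9=T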